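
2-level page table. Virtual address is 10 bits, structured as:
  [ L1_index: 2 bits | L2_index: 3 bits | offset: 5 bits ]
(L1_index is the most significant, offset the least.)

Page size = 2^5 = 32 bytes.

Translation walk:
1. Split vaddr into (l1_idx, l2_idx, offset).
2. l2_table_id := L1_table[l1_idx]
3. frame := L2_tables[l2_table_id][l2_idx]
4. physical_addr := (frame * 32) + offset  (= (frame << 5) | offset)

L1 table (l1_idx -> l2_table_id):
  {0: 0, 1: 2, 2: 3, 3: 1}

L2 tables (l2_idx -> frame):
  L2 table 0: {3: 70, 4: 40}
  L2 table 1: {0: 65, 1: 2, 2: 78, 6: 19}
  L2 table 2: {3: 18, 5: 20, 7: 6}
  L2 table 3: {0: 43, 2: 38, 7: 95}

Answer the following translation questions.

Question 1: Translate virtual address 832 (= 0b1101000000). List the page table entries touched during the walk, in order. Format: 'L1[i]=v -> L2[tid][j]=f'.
Answer: L1[3]=1 -> L2[1][2]=78

Derivation:
vaddr = 832 = 0b1101000000
Split: l1_idx=3, l2_idx=2, offset=0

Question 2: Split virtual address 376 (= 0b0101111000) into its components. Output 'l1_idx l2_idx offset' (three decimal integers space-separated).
Answer: 1 3 24

Derivation:
vaddr = 376 = 0b0101111000
  top 2 bits -> l1_idx = 1
  next 3 bits -> l2_idx = 3
  bottom 5 bits -> offset = 24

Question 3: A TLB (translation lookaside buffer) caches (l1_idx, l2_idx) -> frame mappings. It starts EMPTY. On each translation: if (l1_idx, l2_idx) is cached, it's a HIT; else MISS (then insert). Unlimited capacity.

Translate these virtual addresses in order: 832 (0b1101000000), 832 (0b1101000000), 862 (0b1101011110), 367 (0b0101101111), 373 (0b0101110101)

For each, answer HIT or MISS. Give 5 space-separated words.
vaddr=832: (3,2) not in TLB -> MISS, insert
vaddr=832: (3,2) in TLB -> HIT
vaddr=862: (3,2) in TLB -> HIT
vaddr=367: (1,3) not in TLB -> MISS, insert
vaddr=373: (1,3) in TLB -> HIT

Answer: MISS HIT HIT MISS HIT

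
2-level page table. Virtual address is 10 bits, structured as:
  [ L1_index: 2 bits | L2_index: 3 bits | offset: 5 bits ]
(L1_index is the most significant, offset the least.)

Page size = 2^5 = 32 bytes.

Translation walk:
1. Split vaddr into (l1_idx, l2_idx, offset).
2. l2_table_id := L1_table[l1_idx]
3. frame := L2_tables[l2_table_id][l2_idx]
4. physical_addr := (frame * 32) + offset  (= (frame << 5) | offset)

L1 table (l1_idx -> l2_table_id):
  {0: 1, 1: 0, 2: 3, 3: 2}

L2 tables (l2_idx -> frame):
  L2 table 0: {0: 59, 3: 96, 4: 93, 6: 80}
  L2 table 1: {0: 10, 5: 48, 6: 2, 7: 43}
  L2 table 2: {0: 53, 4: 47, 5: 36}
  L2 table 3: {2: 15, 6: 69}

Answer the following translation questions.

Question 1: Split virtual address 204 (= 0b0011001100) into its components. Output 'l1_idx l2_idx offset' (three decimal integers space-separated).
vaddr = 204 = 0b0011001100
  top 2 bits -> l1_idx = 0
  next 3 bits -> l2_idx = 6
  bottom 5 bits -> offset = 12

Answer: 0 6 12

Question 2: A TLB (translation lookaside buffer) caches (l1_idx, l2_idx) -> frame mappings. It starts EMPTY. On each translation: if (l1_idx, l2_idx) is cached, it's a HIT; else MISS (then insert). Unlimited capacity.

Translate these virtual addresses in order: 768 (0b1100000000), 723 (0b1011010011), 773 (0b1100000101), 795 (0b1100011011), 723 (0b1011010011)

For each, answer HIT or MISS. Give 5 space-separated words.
Answer: MISS MISS HIT HIT HIT

Derivation:
vaddr=768: (3,0) not in TLB -> MISS, insert
vaddr=723: (2,6) not in TLB -> MISS, insert
vaddr=773: (3,0) in TLB -> HIT
vaddr=795: (3,0) in TLB -> HIT
vaddr=723: (2,6) in TLB -> HIT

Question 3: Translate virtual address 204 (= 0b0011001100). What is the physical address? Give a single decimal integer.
Answer: 76

Derivation:
vaddr = 204 = 0b0011001100
Split: l1_idx=0, l2_idx=6, offset=12
L1[0] = 1
L2[1][6] = 2
paddr = 2 * 32 + 12 = 76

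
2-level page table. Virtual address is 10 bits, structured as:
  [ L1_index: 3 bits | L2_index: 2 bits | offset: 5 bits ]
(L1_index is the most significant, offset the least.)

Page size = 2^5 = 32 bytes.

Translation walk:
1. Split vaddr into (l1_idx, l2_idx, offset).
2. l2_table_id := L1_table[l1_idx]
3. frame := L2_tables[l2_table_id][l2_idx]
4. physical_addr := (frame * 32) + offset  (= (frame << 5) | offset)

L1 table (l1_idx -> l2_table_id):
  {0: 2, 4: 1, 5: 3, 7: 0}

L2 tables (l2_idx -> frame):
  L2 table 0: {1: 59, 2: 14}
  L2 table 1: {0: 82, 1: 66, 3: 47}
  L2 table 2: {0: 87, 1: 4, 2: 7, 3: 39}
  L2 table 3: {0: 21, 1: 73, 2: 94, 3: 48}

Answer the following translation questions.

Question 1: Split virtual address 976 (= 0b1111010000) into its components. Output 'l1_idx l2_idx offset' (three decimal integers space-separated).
vaddr = 976 = 0b1111010000
  top 3 bits -> l1_idx = 7
  next 2 bits -> l2_idx = 2
  bottom 5 bits -> offset = 16

Answer: 7 2 16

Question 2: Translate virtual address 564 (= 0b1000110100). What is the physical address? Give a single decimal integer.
vaddr = 564 = 0b1000110100
Split: l1_idx=4, l2_idx=1, offset=20
L1[4] = 1
L2[1][1] = 66
paddr = 66 * 32 + 20 = 2132

Answer: 2132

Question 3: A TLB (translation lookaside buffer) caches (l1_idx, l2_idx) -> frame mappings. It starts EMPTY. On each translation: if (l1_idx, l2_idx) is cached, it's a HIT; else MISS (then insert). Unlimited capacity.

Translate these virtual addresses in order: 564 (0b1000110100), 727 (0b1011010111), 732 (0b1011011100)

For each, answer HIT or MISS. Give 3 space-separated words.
Answer: MISS MISS HIT

Derivation:
vaddr=564: (4,1) not in TLB -> MISS, insert
vaddr=727: (5,2) not in TLB -> MISS, insert
vaddr=732: (5,2) in TLB -> HIT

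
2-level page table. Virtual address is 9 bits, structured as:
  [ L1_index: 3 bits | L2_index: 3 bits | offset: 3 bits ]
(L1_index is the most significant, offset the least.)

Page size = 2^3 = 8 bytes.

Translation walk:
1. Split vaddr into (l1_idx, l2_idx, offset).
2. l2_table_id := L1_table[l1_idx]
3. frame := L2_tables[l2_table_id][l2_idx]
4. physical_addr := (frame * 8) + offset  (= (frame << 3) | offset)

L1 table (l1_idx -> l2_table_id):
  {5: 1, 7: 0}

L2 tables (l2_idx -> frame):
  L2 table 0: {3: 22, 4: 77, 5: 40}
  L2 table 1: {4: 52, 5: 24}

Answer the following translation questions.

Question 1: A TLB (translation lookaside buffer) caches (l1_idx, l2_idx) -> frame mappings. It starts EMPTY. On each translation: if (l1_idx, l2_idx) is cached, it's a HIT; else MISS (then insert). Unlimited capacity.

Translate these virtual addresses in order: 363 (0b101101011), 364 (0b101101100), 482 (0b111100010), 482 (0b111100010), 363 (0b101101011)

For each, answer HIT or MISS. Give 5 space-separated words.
Answer: MISS HIT MISS HIT HIT

Derivation:
vaddr=363: (5,5) not in TLB -> MISS, insert
vaddr=364: (5,5) in TLB -> HIT
vaddr=482: (7,4) not in TLB -> MISS, insert
vaddr=482: (7,4) in TLB -> HIT
vaddr=363: (5,5) in TLB -> HIT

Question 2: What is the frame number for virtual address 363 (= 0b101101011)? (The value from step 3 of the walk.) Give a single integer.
vaddr = 363: l1_idx=5, l2_idx=5
L1[5] = 1; L2[1][5] = 24

Answer: 24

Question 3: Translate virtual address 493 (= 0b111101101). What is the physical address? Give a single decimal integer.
Answer: 325

Derivation:
vaddr = 493 = 0b111101101
Split: l1_idx=7, l2_idx=5, offset=5
L1[7] = 0
L2[0][5] = 40
paddr = 40 * 8 + 5 = 325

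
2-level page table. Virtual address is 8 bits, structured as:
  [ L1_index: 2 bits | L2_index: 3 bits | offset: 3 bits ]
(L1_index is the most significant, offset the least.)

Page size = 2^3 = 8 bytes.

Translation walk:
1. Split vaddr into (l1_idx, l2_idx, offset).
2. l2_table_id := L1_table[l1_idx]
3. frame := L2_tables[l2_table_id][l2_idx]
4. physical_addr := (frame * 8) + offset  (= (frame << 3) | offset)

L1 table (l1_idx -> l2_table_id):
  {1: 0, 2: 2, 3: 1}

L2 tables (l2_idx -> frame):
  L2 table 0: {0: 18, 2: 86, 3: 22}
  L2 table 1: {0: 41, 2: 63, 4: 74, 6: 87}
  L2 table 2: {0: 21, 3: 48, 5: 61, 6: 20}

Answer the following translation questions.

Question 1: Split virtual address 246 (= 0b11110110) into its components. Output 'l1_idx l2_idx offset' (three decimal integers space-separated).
vaddr = 246 = 0b11110110
  top 2 bits -> l1_idx = 3
  next 3 bits -> l2_idx = 6
  bottom 3 bits -> offset = 6

Answer: 3 6 6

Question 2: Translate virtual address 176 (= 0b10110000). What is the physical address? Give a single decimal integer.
vaddr = 176 = 0b10110000
Split: l1_idx=2, l2_idx=6, offset=0
L1[2] = 2
L2[2][6] = 20
paddr = 20 * 8 + 0 = 160

Answer: 160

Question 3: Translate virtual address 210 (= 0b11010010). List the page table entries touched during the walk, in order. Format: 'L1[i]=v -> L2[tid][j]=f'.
vaddr = 210 = 0b11010010
Split: l1_idx=3, l2_idx=2, offset=2

Answer: L1[3]=1 -> L2[1][2]=63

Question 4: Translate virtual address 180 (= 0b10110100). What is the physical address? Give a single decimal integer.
Answer: 164

Derivation:
vaddr = 180 = 0b10110100
Split: l1_idx=2, l2_idx=6, offset=4
L1[2] = 2
L2[2][6] = 20
paddr = 20 * 8 + 4 = 164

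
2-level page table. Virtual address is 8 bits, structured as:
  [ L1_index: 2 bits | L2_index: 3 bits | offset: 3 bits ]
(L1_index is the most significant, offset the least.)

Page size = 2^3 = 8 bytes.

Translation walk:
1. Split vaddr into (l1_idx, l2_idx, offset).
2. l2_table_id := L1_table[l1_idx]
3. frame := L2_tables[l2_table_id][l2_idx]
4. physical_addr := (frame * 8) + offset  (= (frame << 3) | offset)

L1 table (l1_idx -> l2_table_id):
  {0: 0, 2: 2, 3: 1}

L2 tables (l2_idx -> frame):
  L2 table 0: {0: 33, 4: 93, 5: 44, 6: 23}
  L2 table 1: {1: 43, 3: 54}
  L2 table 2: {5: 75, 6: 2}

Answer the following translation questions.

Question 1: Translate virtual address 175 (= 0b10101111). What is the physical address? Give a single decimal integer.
Answer: 607

Derivation:
vaddr = 175 = 0b10101111
Split: l1_idx=2, l2_idx=5, offset=7
L1[2] = 2
L2[2][5] = 75
paddr = 75 * 8 + 7 = 607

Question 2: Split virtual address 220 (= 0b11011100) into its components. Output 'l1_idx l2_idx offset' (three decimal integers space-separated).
vaddr = 220 = 0b11011100
  top 2 bits -> l1_idx = 3
  next 3 bits -> l2_idx = 3
  bottom 3 bits -> offset = 4

Answer: 3 3 4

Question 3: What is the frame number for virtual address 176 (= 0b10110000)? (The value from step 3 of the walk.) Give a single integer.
Answer: 2

Derivation:
vaddr = 176: l1_idx=2, l2_idx=6
L1[2] = 2; L2[2][6] = 2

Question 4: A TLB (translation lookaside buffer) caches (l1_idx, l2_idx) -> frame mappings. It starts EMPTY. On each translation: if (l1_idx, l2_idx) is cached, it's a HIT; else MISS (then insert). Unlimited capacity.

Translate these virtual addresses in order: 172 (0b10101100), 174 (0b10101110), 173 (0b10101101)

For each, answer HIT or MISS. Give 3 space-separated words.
vaddr=172: (2,5) not in TLB -> MISS, insert
vaddr=174: (2,5) in TLB -> HIT
vaddr=173: (2,5) in TLB -> HIT

Answer: MISS HIT HIT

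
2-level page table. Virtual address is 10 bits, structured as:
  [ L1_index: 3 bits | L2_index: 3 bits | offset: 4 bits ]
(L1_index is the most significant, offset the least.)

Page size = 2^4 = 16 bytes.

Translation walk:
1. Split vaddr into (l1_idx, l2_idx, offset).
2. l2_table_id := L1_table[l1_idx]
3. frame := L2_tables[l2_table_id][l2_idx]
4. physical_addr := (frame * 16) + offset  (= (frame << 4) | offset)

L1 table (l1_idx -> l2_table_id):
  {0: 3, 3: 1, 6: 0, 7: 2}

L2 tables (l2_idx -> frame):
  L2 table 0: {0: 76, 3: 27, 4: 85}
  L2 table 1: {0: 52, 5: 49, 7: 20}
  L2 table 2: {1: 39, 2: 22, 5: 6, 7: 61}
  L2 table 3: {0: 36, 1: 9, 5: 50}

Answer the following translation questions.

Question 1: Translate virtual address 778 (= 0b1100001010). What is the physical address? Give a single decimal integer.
Answer: 1226

Derivation:
vaddr = 778 = 0b1100001010
Split: l1_idx=6, l2_idx=0, offset=10
L1[6] = 0
L2[0][0] = 76
paddr = 76 * 16 + 10 = 1226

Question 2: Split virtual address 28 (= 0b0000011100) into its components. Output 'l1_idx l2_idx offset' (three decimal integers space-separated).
vaddr = 28 = 0b0000011100
  top 3 bits -> l1_idx = 0
  next 3 bits -> l2_idx = 1
  bottom 4 bits -> offset = 12

Answer: 0 1 12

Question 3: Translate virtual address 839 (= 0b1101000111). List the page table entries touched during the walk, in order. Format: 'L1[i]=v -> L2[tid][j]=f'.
vaddr = 839 = 0b1101000111
Split: l1_idx=6, l2_idx=4, offset=7

Answer: L1[6]=0 -> L2[0][4]=85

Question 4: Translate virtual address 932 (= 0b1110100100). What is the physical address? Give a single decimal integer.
Answer: 356

Derivation:
vaddr = 932 = 0b1110100100
Split: l1_idx=7, l2_idx=2, offset=4
L1[7] = 2
L2[2][2] = 22
paddr = 22 * 16 + 4 = 356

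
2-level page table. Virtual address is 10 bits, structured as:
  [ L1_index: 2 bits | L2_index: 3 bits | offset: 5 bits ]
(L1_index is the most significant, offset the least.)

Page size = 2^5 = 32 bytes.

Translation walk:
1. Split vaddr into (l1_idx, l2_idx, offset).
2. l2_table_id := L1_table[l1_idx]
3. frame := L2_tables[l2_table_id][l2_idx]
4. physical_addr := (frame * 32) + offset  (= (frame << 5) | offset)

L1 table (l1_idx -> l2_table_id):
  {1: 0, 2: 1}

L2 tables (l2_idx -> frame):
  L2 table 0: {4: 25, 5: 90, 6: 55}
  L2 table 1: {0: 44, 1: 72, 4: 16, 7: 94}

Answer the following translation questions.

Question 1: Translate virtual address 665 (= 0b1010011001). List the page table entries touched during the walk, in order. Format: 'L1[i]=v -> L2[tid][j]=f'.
Answer: L1[2]=1 -> L2[1][4]=16

Derivation:
vaddr = 665 = 0b1010011001
Split: l1_idx=2, l2_idx=4, offset=25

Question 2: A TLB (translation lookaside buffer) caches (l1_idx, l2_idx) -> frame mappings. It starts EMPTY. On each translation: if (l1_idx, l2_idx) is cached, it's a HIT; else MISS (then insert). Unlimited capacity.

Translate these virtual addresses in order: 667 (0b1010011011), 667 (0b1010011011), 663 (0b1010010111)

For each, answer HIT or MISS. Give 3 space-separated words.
Answer: MISS HIT HIT

Derivation:
vaddr=667: (2,4) not in TLB -> MISS, insert
vaddr=667: (2,4) in TLB -> HIT
vaddr=663: (2,4) in TLB -> HIT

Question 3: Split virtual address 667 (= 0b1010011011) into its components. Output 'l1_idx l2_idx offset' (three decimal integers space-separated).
vaddr = 667 = 0b1010011011
  top 2 bits -> l1_idx = 2
  next 3 bits -> l2_idx = 4
  bottom 5 bits -> offset = 27

Answer: 2 4 27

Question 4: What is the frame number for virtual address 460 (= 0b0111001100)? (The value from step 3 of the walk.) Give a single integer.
Answer: 55

Derivation:
vaddr = 460: l1_idx=1, l2_idx=6
L1[1] = 0; L2[0][6] = 55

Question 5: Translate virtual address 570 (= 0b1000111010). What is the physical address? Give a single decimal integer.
Answer: 2330

Derivation:
vaddr = 570 = 0b1000111010
Split: l1_idx=2, l2_idx=1, offset=26
L1[2] = 1
L2[1][1] = 72
paddr = 72 * 32 + 26 = 2330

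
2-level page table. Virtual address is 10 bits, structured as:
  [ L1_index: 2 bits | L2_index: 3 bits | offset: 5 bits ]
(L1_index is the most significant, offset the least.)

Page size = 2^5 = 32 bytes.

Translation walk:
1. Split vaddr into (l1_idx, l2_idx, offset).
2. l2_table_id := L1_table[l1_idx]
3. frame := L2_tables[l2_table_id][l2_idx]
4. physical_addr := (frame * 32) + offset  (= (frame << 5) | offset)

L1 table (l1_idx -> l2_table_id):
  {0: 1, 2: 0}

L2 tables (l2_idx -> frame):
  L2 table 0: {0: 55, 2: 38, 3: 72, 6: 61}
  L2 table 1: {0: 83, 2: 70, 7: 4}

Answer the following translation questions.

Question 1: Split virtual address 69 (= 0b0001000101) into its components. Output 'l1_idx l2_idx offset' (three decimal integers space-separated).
Answer: 0 2 5

Derivation:
vaddr = 69 = 0b0001000101
  top 2 bits -> l1_idx = 0
  next 3 bits -> l2_idx = 2
  bottom 5 bits -> offset = 5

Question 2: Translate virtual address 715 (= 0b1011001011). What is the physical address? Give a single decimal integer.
vaddr = 715 = 0b1011001011
Split: l1_idx=2, l2_idx=6, offset=11
L1[2] = 0
L2[0][6] = 61
paddr = 61 * 32 + 11 = 1963

Answer: 1963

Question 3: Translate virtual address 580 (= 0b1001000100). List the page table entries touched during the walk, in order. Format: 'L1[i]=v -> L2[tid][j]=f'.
Answer: L1[2]=0 -> L2[0][2]=38

Derivation:
vaddr = 580 = 0b1001000100
Split: l1_idx=2, l2_idx=2, offset=4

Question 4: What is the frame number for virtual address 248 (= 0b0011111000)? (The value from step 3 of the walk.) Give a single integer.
Answer: 4

Derivation:
vaddr = 248: l1_idx=0, l2_idx=7
L1[0] = 1; L2[1][7] = 4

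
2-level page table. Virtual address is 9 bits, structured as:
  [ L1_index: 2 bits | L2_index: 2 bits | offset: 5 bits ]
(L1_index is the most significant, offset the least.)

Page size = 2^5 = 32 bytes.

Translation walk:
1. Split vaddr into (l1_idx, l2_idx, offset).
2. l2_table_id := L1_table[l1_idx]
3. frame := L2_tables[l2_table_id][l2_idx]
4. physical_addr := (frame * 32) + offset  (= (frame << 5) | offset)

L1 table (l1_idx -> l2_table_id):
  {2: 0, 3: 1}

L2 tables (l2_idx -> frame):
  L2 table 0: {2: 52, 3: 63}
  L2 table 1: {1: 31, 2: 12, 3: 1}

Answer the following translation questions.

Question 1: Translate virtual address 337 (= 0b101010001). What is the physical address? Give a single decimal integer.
vaddr = 337 = 0b101010001
Split: l1_idx=2, l2_idx=2, offset=17
L1[2] = 0
L2[0][2] = 52
paddr = 52 * 32 + 17 = 1681

Answer: 1681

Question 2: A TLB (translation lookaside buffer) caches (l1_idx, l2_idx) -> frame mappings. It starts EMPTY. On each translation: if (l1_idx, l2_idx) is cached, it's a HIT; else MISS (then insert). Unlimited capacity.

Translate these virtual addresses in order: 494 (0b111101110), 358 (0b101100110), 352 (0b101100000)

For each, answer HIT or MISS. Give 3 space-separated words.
vaddr=494: (3,3) not in TLB -> MISS, insert
vaddr=358: (2,3) not in TLB -> MISS, insert
vaddr=352: (2,3) in TLB -> HIT

Answer: MISS MISS HIT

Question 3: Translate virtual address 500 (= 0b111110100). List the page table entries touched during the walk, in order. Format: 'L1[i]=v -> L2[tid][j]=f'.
Answer: L1[3]=1 -> L2[1][3]=1

Derivation:
vaddr = 500 = 0b111110100
Split: l1_idx=3, l2_idx=3, offset=20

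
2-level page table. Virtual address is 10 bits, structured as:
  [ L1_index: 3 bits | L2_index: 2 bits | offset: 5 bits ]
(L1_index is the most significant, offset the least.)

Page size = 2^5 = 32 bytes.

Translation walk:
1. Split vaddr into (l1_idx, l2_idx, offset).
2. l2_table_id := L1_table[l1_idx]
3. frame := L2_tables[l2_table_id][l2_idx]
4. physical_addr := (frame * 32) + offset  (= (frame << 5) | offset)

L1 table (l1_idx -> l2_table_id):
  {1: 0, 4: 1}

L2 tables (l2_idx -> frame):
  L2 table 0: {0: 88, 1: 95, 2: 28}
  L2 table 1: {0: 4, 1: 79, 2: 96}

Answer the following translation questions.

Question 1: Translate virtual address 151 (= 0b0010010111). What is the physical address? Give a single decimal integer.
Answer: 2839

Derivation:
vaddr = 151 = 0b0010010111
Split: l1_idx=1, l2_idx=0, offset=23
L1[1] = 0
L2[0][0] = 88
paddr = 88 * 32 + 23 = 2839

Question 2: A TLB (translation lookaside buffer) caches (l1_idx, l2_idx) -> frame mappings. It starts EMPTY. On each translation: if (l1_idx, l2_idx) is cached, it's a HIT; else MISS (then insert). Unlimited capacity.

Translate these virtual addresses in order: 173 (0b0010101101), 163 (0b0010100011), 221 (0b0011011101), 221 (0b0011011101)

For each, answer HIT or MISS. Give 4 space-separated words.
Answer: MISS HIT MISS HIT

Derivation:
vaddr=173: (1,1) not in TLB -> MISS, insert
vaddr=163: (1,1) in TLB -> HIT
vaddr=221: (1,2) not in TLB -> MISS, insert
vaddr=221: (1,2) in TLB -> HIT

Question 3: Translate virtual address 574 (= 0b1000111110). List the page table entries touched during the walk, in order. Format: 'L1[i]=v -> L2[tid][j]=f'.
Answer: L1[4]=1 -> L2[1][1]=79

Derivation:
vaddr = 574 = 0b1000111110
Split: l1_idx=4, l2_idx=1, offset=30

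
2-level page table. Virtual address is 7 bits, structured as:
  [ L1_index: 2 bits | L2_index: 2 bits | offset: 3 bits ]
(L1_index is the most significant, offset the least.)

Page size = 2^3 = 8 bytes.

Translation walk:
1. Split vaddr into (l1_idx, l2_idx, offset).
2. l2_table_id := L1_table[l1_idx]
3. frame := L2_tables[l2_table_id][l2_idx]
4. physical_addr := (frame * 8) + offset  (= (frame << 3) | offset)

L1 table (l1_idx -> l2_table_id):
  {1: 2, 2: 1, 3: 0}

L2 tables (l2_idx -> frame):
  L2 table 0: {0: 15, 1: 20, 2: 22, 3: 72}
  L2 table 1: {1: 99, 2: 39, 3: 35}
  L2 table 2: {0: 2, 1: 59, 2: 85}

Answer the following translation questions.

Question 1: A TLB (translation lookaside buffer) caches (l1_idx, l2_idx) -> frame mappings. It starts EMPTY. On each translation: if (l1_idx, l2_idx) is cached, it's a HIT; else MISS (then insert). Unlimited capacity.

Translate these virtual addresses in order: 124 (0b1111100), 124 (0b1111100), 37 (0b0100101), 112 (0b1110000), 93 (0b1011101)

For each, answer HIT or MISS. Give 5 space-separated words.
Answer: MISS HIT MISS MISS MISS

Derivation:
vaddr=124: (3,3) not in TLB -> MISS, insert
vaddr=124: (3,3) in TLB -> HIT
vaddr=37: (1,0) not in TLB -> MISS, insert
vaddr=112: (3,2) not in TLB -> MISS, insert
vaddr=93: (2,3) not in TLB -> MISS, insert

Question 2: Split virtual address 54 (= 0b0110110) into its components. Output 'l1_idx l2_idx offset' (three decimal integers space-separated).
Answer: 1 2 6

Derivation:
vaddr = 54 = 0b0110110
  top 2 bits -> l1_idx = 1
  next 2 bits -> l2_idx = 2
  bottom 3 bits -> offset = 6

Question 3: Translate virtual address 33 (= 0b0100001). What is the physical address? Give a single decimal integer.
vaddr = 33 = 0b0100001
Split: l1_idx=1, l2_idx=0, offset=1
L1[1] = 2
L2[2][0] = 2
paddr = 2 * 8 + 1 = 17

Answer: 17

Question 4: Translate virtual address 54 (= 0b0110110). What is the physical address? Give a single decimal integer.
Answer: 686

Derivation:
vaddr = 54 = 0b0110110
Split: l1_idx=1, l2_idx=2, offset=6
L1[1] = 2
L2[2][2] = 85
paddr = 85 * 8 + 6 = 686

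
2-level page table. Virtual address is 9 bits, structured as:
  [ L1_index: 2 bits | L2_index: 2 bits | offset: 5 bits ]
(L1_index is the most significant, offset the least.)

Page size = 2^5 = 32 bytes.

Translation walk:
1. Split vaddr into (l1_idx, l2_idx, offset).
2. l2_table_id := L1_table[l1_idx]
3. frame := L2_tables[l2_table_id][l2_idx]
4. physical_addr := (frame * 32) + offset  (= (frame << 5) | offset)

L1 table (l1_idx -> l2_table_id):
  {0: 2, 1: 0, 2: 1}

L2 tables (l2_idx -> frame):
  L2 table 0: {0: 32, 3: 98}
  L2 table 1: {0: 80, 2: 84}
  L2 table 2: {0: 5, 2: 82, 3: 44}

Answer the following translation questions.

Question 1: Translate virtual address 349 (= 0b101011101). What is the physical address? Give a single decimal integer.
Answer: 2717

Derivation:
vaddr = 349 = 0b101011101
Split: l1_idx=2, l2_idx=2, offset=29
L1[2] = 1
L2[1][2] = 84
paddr = 84 * 32 + 29 = 2717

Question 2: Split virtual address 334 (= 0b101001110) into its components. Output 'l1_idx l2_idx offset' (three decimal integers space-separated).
vaddr = 334 = 0b101001110
  top 2 bits -> l1_idx = 2
  next 2 bits -> l2_idx = 2
  bottom 5 bits -> offset = 14

Answer: 2 2 14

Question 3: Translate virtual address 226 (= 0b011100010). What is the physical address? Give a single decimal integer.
Answer: 3138

Derivation:
vaddr = 226 = 0b011100010
Split: l1_idx=1, l2_idx=3, offset=2
L1[1] = 0
L2[0][3] = 98
paddr = 98 * 32 + 2 = 3138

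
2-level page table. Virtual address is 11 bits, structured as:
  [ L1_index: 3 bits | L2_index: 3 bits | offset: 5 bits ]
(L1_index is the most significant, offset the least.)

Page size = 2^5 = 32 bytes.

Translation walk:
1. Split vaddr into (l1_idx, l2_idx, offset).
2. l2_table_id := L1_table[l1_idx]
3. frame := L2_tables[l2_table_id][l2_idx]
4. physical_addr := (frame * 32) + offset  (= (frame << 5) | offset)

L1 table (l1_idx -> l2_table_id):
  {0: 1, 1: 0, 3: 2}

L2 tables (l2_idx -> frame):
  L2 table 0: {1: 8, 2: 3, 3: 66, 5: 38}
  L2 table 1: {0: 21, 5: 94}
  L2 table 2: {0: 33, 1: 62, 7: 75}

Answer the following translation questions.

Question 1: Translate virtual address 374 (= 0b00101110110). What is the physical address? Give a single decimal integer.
Answer: 2134

Derivation:
vaddr = 374 = 0b00101110110
Split: l1_idx=1, l2_idx=3, offset=22
L1[1] = 0
L2[0][3] = 66
paddr = 66 * 32 + 22 = 2134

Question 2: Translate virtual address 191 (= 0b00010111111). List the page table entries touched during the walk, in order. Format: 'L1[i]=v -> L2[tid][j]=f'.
vaddr = 191 = 0b00010111111
Split: l1_idx=0, l2_idx=5, offset=31

Answer: L1[0]=1 -> L2[1][5]=94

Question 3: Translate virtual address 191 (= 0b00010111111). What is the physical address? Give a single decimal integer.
vaddr = 191 = 0b00010111111
Split: l1_idx=0, l2_idx=5, offset=31
L1[0] = 1
L2[1][5] = 94
paddr = 94 * 32 + 31 = 3039

Answer: 3039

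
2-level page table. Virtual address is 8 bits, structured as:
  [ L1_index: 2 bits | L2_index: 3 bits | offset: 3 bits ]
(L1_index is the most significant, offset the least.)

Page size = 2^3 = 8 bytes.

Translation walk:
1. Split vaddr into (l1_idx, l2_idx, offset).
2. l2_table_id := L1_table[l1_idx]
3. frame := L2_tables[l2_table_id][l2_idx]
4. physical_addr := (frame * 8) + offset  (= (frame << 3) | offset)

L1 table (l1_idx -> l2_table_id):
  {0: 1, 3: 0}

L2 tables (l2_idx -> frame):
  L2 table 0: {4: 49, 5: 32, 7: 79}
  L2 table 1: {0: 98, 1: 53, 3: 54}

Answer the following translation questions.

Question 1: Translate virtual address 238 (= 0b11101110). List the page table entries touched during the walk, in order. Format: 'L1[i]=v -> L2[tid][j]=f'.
vaddr = 238 = 0b11101110
Split: l1_idx=3, l2_idx=5, offset=6

Answer: L1[3]=0 -> L2[0][5]=32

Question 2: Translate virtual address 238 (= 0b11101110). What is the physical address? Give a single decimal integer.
Answer: 262

Derivation:
vaddr = 238 = 0b11101110
Split: l1_idx=3, l2_idx=5, offset=6
L1[3] = 0
L2[0][5] = 32
paddr = 32 * 8 + 6 = 262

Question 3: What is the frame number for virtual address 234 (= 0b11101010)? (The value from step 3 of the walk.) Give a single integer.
Answer: 32

Derivation:
vaddr = 234: l1_idx=3, l2_idx=5
L1[3] = 0; L2[0][5] = 32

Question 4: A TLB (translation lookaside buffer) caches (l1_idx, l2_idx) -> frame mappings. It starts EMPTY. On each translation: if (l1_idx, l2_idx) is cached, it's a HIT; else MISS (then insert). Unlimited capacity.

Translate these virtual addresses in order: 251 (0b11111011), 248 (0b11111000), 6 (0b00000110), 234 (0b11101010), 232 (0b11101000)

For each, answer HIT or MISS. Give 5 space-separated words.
Answer: MISS HIT MISS MISS HIT

Derivation:
vaddr=251: (3,7) not in TLB -> MISS, insert
vaddr=248: (3,7) in TLB -> HIT
vaddr=6: (0,0) not in TLB -> MISS, insert
vaddr=234: (3,5) not in TLB -> MISS, insert
vaddr=232: (3,5) in TLB -> HIT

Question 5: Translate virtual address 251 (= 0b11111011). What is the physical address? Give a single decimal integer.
Answer: 635

Derivation:
vaddr = 251 = 0b11111011
Split: l1_idx=3, l2_idx=7, offset=3
L1[3] = 0
L2[0][7] = 79
paddr = 79 * 8 + 3 = 635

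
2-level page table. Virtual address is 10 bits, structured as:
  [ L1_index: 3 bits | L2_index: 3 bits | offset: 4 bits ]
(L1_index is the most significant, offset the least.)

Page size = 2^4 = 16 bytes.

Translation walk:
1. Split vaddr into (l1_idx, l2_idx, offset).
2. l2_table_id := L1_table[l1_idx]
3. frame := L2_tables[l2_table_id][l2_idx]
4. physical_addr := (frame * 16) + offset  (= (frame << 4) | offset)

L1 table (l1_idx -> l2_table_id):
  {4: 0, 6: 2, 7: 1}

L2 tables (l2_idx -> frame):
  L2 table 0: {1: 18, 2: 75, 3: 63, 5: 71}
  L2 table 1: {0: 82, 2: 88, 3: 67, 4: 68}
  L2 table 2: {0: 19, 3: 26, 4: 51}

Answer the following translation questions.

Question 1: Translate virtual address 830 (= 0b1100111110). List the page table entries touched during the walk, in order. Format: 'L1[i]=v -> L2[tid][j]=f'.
Answer: L1[6]=2 -> L2[2][3]=26

Derivation:
vaddr = 830 = 0b1100111110
Split: l1_idx=6, l2_idx=3, offset=14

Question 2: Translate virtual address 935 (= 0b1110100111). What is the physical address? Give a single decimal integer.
Answer: 1415

Derivation:
vaddr = 935 = 0b1110100111
Split: l1_idx=7, l2_idx=2, offset=7
L1[7] = 1
L2[1][2] = 88
paddr = 88 * 16 + 7 = 1415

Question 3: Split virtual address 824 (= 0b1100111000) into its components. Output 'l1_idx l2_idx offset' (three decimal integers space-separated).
vaddr = 824 = 0b1100111000
  top 3 bits -> l1_idx = 6
  next 3 bits -> l2_idx = 3
  bottom 4 bits -> offset = 8

Answer: 6 3 8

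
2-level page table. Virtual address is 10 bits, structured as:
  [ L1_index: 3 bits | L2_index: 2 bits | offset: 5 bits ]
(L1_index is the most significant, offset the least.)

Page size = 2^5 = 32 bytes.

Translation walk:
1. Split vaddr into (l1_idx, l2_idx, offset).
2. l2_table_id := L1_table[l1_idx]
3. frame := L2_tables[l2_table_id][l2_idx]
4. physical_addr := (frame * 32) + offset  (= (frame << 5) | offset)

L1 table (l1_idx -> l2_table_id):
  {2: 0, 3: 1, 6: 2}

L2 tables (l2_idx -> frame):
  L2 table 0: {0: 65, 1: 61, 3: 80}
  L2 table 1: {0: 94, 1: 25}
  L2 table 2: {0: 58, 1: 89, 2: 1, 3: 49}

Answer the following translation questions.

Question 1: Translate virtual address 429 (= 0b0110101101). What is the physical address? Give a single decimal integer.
vaddr = 429 = 0b0110101101
Split: l1_idx=3, l2_idx=1, offset=13
L1[3] = 1
L2[1][1] = 25
paddr = 25 * 32 + 13 = 813

Answer: 813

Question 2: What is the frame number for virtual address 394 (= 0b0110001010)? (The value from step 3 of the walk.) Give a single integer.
Answer: 94

Derivation:
vaddr = 394: l1_idx=3, l2_idx=0
L1[3] = 1; L2[1][0] = 94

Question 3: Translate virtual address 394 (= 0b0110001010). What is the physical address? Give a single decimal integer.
vaddr = 394 = 0b0110001010
Split: l1_idx=3, l2_idx=0, offset=10
L1[3] = 1
L2[1][0] = 94
paddr = 94 * 32 + 10 = 3018

Answer: 3018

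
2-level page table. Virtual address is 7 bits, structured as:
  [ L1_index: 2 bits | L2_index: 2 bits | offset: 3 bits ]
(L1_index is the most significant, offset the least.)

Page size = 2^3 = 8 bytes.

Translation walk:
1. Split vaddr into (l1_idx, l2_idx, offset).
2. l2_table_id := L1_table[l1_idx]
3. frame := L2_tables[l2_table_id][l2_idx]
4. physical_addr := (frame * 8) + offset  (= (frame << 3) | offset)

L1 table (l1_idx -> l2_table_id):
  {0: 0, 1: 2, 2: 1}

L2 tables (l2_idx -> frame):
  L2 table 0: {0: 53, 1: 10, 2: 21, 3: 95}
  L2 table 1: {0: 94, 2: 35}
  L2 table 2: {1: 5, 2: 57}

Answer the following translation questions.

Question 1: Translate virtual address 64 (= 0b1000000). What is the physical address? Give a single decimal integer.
vaddr = 64 = 0b1000000
Split: l1_idx=2, l2_idx=0, offset=0
L1[2] = 1
L2[1][0] = 94
paddr = 94 * 8 + 0 = 752

Answer: 752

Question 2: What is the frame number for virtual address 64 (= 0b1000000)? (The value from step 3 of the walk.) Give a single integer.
vaddr = 64: l1_idx=2, l2_idx=0
L1[2] = 1; L2[1][0] = 94

Answer: 94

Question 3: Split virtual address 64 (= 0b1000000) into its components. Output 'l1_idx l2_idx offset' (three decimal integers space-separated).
Answer: 2 0 0

Derivation:
vaddr = 64 = 0b1000000
  top 2 bits -> l1_idx = 2
  next 2 bits -> l2_idx = 0
  bottom 3 bits -> offset = 0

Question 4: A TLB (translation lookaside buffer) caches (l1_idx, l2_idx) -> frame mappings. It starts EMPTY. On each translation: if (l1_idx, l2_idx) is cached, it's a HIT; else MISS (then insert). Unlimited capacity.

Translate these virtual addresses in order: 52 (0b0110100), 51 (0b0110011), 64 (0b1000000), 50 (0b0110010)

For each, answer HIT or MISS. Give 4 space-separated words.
vaddr=52: (1,2) not in TLB -> MISS, insert
vaddr=51: (1,2) in TLB -> HIT
vaddr=64: (2,0) not in TLB -> MISS, insert
vaddr=50: (1,2) in TLB -> HIT

Answer: MISS HIT MISS HIT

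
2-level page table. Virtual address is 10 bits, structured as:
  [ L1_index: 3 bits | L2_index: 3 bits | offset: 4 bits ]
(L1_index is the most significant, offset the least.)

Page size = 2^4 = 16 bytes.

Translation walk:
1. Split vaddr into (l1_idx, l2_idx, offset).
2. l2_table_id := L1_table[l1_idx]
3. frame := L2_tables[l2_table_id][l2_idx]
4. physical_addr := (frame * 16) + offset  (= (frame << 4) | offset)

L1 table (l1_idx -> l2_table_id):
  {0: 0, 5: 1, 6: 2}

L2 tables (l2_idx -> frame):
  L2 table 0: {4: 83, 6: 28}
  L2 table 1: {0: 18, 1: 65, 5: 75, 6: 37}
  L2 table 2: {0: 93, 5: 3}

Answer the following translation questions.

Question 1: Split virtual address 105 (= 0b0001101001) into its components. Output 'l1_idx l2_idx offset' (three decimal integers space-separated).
vaddr = 105 = 0b0001101001
  top 3 bits -> l1_idx = 0
  next 3 bits -> l2_idx = 6
  bottom 4 bits -> offset = 9

Answer: 0 6 9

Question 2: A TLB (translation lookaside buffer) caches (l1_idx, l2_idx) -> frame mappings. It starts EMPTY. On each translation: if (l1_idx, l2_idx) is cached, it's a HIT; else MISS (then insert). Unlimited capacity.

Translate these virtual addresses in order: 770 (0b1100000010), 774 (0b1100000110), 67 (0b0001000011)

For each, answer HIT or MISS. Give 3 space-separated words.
vaddr=770: (6,0) not in TLB -> MISS, insert
vaddr=774: (6,0) in TLB -> HIT
vaddr=67: (0,4) not in TLB -> MISS, insert

Answer: MISS HIT MISS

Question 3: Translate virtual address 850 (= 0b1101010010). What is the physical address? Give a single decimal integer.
Answer: 50

Derivation:
vaddr = 850 = 0b1101010010
Split: l1_idx=6, l2_idx=5, offset=2
L1[6] = 2
L2[2][5] = 3
paddr = 3 * 16 + 2 = 50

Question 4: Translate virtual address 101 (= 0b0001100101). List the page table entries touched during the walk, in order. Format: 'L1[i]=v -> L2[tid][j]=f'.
vaddr = 101 = 0b0001100101
Split: l1_idx=0, l2_idx=6, offset=5

Answer: L1[0]=0 -> L2[0][6]=28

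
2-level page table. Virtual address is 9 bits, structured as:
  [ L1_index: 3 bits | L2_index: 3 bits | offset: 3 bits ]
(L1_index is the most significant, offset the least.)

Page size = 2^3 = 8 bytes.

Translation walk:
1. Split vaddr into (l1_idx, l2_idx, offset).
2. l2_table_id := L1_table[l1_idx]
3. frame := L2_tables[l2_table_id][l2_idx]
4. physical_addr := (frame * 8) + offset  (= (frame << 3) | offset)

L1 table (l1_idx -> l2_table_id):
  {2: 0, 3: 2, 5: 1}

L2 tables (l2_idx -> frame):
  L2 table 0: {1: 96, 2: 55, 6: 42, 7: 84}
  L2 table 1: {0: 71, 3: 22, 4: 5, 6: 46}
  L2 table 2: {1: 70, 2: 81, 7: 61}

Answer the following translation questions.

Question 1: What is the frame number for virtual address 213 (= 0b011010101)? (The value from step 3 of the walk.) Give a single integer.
vaddr = 213: l1_idx=3, l2_idx=2
L1[3] = 2; L2[2][2] = 81

Answer: 81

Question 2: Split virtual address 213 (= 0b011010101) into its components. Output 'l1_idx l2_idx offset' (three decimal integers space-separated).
Answer: 3 2 5

Derivation:
vaddr = 213 = 0b011010101
  top 3 bits -> l1_idx = 3
  next 3 bits -> l2_idx = 2
  bottom 3 bits -> offset = 5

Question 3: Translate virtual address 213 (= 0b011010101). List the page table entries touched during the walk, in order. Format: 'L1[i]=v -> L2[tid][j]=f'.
vaddr = 213 = 0b011010101
Split: l1_idx=3, l2_idx=2, offset=5

Answer: L1[3]=2 -> L2[2][2]=81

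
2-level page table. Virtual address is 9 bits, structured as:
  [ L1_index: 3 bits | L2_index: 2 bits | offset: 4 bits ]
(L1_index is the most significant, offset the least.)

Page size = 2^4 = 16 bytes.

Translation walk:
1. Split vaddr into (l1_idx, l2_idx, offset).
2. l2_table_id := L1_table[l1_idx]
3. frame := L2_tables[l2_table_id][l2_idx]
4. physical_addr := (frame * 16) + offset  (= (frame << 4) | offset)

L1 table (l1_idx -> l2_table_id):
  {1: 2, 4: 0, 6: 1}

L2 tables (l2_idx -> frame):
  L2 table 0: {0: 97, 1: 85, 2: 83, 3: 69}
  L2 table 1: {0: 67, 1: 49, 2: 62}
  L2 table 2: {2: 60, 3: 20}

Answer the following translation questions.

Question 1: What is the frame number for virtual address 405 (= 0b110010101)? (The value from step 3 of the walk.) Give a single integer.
vaddr = 405: l1_idx=6, l2_idx=1
L1[6] = 1; L2[1][1] = 49

Answer: 49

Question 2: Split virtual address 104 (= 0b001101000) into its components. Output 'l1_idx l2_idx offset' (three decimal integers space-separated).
vaddr = 104 = 0b001101000
  top 3 bits -> l1_idx = 1
  next 2 bits -> l2_idx = 2
  bottom 4 bits -> offset = 8

Answer: 1 2 8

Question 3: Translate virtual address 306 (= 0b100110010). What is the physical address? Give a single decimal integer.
vaddr = 306 = 0b100110010
Split: l1_idx=4, l2_idx=3, offset=2
L1[4] = 0
L2[0][3] = 69
paddr = 69 * 16 + 2 = 1106

Answer: 1106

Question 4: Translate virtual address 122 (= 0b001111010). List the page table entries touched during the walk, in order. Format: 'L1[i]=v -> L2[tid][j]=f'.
vaddr = 122 = 0b001111010
Split: l1_idx=1, l2_idx=3, offset=10

Answer: L1[1]=2 -> L2[2][3]=20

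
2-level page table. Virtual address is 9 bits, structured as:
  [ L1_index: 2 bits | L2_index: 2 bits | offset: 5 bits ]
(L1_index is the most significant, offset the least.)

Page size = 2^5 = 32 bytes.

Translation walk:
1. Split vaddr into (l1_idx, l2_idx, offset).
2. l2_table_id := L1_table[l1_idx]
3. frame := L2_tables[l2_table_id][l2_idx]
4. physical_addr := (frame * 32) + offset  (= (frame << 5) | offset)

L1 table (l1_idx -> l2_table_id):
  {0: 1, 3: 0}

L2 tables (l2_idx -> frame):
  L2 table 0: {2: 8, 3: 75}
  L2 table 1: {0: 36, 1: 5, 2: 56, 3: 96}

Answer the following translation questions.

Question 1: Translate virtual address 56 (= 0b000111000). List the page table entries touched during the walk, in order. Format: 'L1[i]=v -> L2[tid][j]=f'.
vaddr = 56 = 0b000111000
Split: l1_idx=0, l2_idx=1, offset=24

Answer: L1[0]=1 -> L2[1][1]=5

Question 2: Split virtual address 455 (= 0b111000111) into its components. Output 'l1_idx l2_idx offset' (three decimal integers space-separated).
vaddr = 455 = 0b111000111
  top 2 bits -> l1_idx = 3
  next 2 bits -> l2_idx = 2
  bottom 5 bits -> offset = 7

Answer: 3 2 7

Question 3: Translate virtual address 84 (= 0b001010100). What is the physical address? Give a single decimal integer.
vaddr = 84 = 0b001010100
Split: l1_idx=0, l2_idx=2, offset=20
L1[0] = 1
L2[1][2] = 56
paddr = 56 * 32 + 20 = 1812

Answer: 1812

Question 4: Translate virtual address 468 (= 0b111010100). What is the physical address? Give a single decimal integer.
vaddr = 468 = 0b111010100
Split: l1_idx=3, l2_idx=2, offset=20
L1[3] = 0
L2[0][2] = 8
paddr = 8 * 32 + 20 = 276

Answer: 276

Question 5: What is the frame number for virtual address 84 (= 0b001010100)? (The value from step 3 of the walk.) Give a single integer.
Answer: 56

Derivation:
vaddr = 84: l1_idx=0, l2_idx=2
L1[0] = 1; L2[1][2] = 56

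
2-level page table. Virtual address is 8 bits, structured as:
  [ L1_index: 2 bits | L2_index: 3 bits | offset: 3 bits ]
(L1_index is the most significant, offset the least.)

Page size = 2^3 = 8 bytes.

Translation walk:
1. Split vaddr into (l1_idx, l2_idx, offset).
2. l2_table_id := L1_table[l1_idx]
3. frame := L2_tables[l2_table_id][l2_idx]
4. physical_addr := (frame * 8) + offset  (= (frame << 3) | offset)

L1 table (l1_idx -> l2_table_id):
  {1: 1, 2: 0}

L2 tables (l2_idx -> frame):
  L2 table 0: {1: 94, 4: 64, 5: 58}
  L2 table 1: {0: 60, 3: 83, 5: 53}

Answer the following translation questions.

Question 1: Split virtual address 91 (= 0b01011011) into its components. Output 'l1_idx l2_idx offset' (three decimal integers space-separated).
vaddr = 91 = 0b01011011
  top 2 bits -> l1_idx = 1
  next 3 bits -> l2_idx = 3
  bottom 3 bits -> offset = 3

Answer: 1 3 3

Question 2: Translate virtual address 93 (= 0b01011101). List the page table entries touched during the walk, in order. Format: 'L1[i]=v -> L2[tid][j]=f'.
vaddr = 93 = 0b01011101
Split: l1_idx=1, l2_idx=3, offset=5

Answer: L1[1]=1 -> L2[1][3]=83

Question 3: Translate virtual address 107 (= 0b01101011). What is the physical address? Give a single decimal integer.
Answer: 427

Derivation:
vaddr = 107 = 0b01101011
Split: l1_idx=1, l2_idx=5, offset=3
L1[1] = 1
L2[1][5] = 53
paddr = 53 * 8 + 3 = 427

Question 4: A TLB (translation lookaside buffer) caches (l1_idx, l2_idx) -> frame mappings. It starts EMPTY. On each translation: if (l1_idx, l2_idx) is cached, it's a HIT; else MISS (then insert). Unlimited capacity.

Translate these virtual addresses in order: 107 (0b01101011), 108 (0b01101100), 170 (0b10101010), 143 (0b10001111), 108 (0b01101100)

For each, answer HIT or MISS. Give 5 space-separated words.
Answer: MISS HIT MISS MISS HIT

Derivation:
vaddr=107: (1,5) not in TLB -> MISS, insert
vaddr=108: (1,5) in TLB -> HIT
vaddr=170: (2,5) not in TLB -> MISS, insert
vaddr=143: (2,1) not in TLB -> MISS, insert
vaddr=108: (1,5) in TLB -> HIT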